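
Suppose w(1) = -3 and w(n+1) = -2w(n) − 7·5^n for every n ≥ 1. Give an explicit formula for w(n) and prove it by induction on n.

Claim: w(n) = -(-2)^n − 5^n.

Base case: w(1) = -3, and -(-2)^1 − 5^1 = 2 − 5 = -3.
Assume w(j) = -(-2)^j − 5^j for some j ≥ 1.
Then w(j+1) = -2w(j) − 7·5^j = -2·(-(-2)^j − 5^j) − 7·5^j = -(-2)^{j+1} + 2·5^j − 7·5^j = -(-2)^{j+1} − 5·5^j = -(-2)^{j+1} − 5^{j+1}.
So the formula holds for j+1, and by induction w(n) = -(-2)^n − 5^n for all n ≥ 1.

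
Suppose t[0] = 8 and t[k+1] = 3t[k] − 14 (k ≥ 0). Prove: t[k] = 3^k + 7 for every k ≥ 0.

Base case: t[0] = 8, and 3^0 + 7 = 1 + 7 = 8.
Assume t[j] = 3^j + 7 for some j ≥ 0.
Then t[j+1] = 3t[j] − 14 = 3·(3^j + 7) − 14 = 3^{j+1} + 21 − 14 = 3^{j+1} + 7.
So the formula holds for j+1, and by induction t[k] = 3^k + 7 for all k ≥ 0.

t[k] = 3^k + 7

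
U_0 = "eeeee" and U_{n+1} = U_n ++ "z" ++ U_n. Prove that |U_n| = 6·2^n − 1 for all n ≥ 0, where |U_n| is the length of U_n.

Base case: |U_0| = 5, and 6·2^0 − 1 = 5.
Assume |U_r| = 6·2^r − 1.
Then |U_{r+1}| = |U_r| + 1 + |U_r| = 2|U_r| + 1 = 2(6·2^r − 1) + 1 = 6·2^{r+1} − 2 + 1 = 6·2^{r+1} − 1.
Hence |U_n| = 6·2^n − 1 for every n ≥ 0, by induction.

|U_n| = 6·2^n − 1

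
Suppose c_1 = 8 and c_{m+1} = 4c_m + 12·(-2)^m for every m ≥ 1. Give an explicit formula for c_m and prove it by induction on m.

Claim: c_m = 4^m − 2·(-2)^m.

Base case: c_1 = 8, and 4^1 − 2·(-2)^1 = 4 + 4 = 8.
Assume c_j = 4^j − 2·(-2)^j for some j ≥ 1.
Then c_{j+1} = 4c_j + 12·(-2)^j = 4·(4^j − 2·(-2)^j) + 12·(-2)^j = 4^{j+1} − 8·(-2)^j + 12·(-2)^j = 4^{j+1} + 4·(-2)^j = 4^{j+1} − 2·(-2)^{j+1}.
By induction, c_m = 4^m − 2·(-2)^m for all m ≥ 1.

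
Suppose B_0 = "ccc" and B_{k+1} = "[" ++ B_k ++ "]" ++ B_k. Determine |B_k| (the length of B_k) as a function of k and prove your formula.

Claim: |B_k| = 5·2^k − 2.

Base case: |B_0| = 3, and 5·2^0 − 2 = 3.
Assume |B_j| = 5·2^j − 2.
Then |B_{j+1}| = 1 + |B_j| + 1 + |B_j| = 2|B_j| + 2 = 2(5·2^j − 2) + 2 = 5·2^{j+1} − 4 + 2 = 5·2^{j+1} − 2.
By induction, |B_k| = 5·2^k − 2 for all k ≥ 0.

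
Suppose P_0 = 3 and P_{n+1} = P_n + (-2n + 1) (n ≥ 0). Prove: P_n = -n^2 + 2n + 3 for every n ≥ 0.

Base case: P_0 = 3, and -0^2 + 2·0 + 3 = 3.
Assume P_k = -k^2 + 2k + 3.
Then P_{k+1} = P_k + (-2k + 1) = (-k^2 + 2k + 3) + (-2k + 1) = -k^2 + 4,
and -(k+1)^2 + 2·(k+1) + 3 = -k^2 + 4.
Hence P_n = -n^2 + 2n + 3 for every n ≥ 0, by induction.

P_n = -n^2 + 2n + 3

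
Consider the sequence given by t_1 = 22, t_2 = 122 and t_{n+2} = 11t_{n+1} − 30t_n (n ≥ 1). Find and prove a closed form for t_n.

Claim: t_n = 2·6^n + 2·5^n.

Base cases: t_1 = 22 and 2·6^1 + 2·5^1 = 22; t_2 = 122 and 2·6^2 + 2·5^2 = 122.
Assume t_j = 2·6^j + 2·5^j for all 1 ≤ j ≤ m, where m ≥ 2.
Then t_{m+1} = 11t_m − 30t_{m−1} = 11·(2·6^m + 2·5^m) − 30·(2·6^{m−1} + 2·5^{m−1}) = 2·(11·6 − 30)6^{m−1} + 2·(11·5 − 30)5^{m−1} = 72·6^{m−1} + 50·5^{m−1} = 2·6^{m+1} + 2·5^{m+1}.
So the formula holds for m+1, and by strong induction t_n = 2·6^n + 2·5^n for all n ≥ 1.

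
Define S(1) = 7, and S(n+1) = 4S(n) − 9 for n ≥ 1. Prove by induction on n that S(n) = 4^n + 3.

Base case: S(1) = 7, and 4^1 + 3 = 4 + 3 = 7.
Assume S(k) = 4^k + 3 for some k ≥ 1.
Then S(k+1) = 4S(k) − 9 = 4·(4^k + 3) − 9 = 4^{k+1} + 12 − 9 = 4^{k+1} + 3.
By induction, S(n) = 4^n + 3 for all n ≥ 1.

S(n) = 4^n + 3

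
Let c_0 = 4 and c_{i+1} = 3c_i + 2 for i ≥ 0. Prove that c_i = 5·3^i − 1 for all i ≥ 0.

Base case: c_0 = 4, and 5·3^0 − 1 = 5 − 1 = 4.
Assume c_k = 5·3^k − 1 for some k ≥ 0.
Then c_{k+1} = 3c_k + 2 = 3·(5·3^k − 1) + 2 = 15·3^k − 3 + 2 = 5·3^{k+1} − 1.
So the formula holds for k+1, and by induction c_i = 5·3^i − 1 for all i ≥ 0.

c_i = 5·3^i − 1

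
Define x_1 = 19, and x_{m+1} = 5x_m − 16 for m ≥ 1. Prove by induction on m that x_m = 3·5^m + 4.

Base case: x_1 = 19, and 3·5^1 + 4 = 15 + 4 = 19.
Assume x_r = 3·5^r + 4 for some r ≥ 1.
Then x_{r+1} = 5x_r − 16 = 5·(3·5^r + 4) − 16 = 15·5^r + 20 − 16 = 3·5^{r+1} + 4.
By induction, x_m = 3·5^m + 4 for all m ≥ 1.

x_m = 3·5^m + 4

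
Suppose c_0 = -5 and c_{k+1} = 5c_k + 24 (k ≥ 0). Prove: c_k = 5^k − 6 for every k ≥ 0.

Base case: c_0 = -5, and 5^0 − 6 = 1 − 6 = -5.
Assume c_m = 5^m − 6 for some m ≥ 0.
Then c_{m+1} = 5c_m + 24 = 5·(5^m − 6) + 24 = 5^{m+1} − 30 + 24 = 5^{m+1} − 6.
Hence c_k = 5^k − 6 for every k ≥ 0, by induction.

c_k = 5^k − 6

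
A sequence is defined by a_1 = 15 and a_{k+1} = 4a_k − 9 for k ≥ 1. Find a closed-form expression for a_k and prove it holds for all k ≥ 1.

Claim: a_k = 3·4^k + 3.

Base case: a_1 = 15, and 3·4^1 + 3 = 12 + 3 = 15.
Assume a_m = 3·4^m + 3 for some m ≥ 1.
Then a_{m+1} = 4a_m − 9 = 4·(3·4^m + 3) − 9 = 12·4^m + 12 − 9 = 3·4^{m+1} + 3.
By induction, a_k = 3·4^k + 3 for all k ≥ 1.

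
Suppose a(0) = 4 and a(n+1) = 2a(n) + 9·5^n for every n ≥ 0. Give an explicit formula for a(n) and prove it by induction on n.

Claim: a(n) = 2^n + 3·5^n.

Base case: a(0) = 4, and 2^0 + 3·5^0 = 1 + 3 = 4.
Assume a(j) = 2^j + 3·5^j for some j ≥ 0.
Then a(j+1) = 2a(j) + 9·5^j = 2·(2^j + 3·5^j) + 9·5^j = 2^{j+1} + 6·5^j + 9·5^j = 2^{j+1} + 15·5^j = 2^{j+1} + 3·5^{j+1}.
This completes the inductive step, so a(n) = 2^n + 3·5^n for all n ≥ 0.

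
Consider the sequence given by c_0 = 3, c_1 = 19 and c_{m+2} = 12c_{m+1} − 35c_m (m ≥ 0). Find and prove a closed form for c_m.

Claim: c_m = 5^m + 2·7^m.

Base cases: c_0 = 3 and 5^0 + 2·7^0 = 3; c_1 = 19 and 5^1 + 2·7^1 = 19.
Assume c_j = 5^j + 2·7^j for all 0 ≤ j ≤ r, where r ≥ 1.
Then c_{r+1} = 12c_r − 35c_{r−1} = 12·(5^r + 2·7^r) − 35·(5^{r−1} + 2·7^{r−1}) = (12·5 − 35)5^{r−1} + 2·(12·7 − 35)7^{r−1} = 25·5^{r−1} + 98·7^{r−1} = 5^{r+1} + 2·7^{r+1}.
So the formula holds for r+1, and by strong induction c_m = 5^m + 2·7^m for all m ≥ 0.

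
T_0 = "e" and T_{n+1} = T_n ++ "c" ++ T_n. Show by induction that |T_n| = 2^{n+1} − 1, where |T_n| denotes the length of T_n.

Base case: |T_0| = 1, and 2^{0+1} − 1 = 1.
Assume |T_k| = 2^{k+1} − 1.
Then |T_{k+1}| = |T_k| + 1 + |T_k| = 2|T_k| + 1 = 2(2^{k+1} − 1) + 1 = 2^{k+2} − 2 + 1 = 2^{k+2} − 1.
This completes the inductive step, so |T_n| = 2^{n+1} − 1 for all n ≥ 0.

|T_n| = 2^{n+1} − 1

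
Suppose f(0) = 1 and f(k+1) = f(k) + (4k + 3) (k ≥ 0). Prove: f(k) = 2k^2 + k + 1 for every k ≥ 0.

Base case: f(0) = 1, and 2·0^2 + 0 + 1 = 1.
Assume f(m) = 2m^2 + m + 1.
Then f(m+1) = f(m) + (4m + 3) = (2m^2 + m + 1) + (4m + 3) = 2m^2 + 5m + 4,
and 2·(m+1)^2 + (m+1) + 1 = 2m^2 + 5m + 4.
By induction, f(k) = 2k^2 + k + 1 for all k ≥ 0.

f(k) = 2k^2 + k + 1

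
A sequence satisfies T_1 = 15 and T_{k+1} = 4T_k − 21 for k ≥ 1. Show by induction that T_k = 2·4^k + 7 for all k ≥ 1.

Base case: T_1 = 15, and 2·4^1 + 7 = 8 + 7 = 15.
Assume T_r = 2·4^r + 7 for some r ≥ 1.
Then T_{r+1} = 4T_r − 21 = 4·(2·4^r + 7) − 21 = 8·4^r + 28 − 21 = 2·4^{r+1} + 7.
So the formula holds for r+1, and by induction T_k = 2·4^k + 7 for all k ≥ 1.

T_k = 2·4^k + 7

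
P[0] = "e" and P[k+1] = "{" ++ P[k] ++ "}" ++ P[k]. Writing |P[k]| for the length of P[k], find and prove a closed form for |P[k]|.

Claim: |P[k]| = 3·2^k − 2.

Base case: |P[0]| = 1, and 3·2^0 − 2 = 1.
Assume |P[j]| = 3·2^j − 2.
Then |P[j+1]| = 1 + |P[j]| + 1 + |P[j]| = 2|P[j]| + 2 = 2(3·2^j − 2) + 2 = 3·2^{j+1} − 4 + 2 = 3·2^{j+1} − 2.
This completes the inductive step, so |P[k]| = 3·2^k − 2 for all k ≥ 0.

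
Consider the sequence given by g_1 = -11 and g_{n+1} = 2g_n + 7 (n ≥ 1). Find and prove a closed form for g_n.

Claim: g_n = -2^{n+1} − 7.

Base case: g_1 = -11, and -2^{1+1} − 7 = -4 − 7 = -11.
Assume g_m = -2^{m+1} − 7 for some m ≥ 1.
Then g_{m+1} = 2g_m + 7 = 2·(-2^{m+1} − 7) + 7 = -2^{m+2} − 14 + 7 = -2^{m+2} − 7.
Hence g_n = -2^{n+1} − 7 for every n ≥ 1, by induction.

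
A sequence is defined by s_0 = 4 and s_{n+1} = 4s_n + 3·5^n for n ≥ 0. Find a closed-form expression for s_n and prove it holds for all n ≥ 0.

Claim: s_n = 4^n + 3·5^n.

Base case: s_0 = 4, and 4^0 + 3·5^0 = 1 + 3 = 4.
Assume s_m = 4^m + 3·5^m for some m ≥ 0.
Then s_{m+1} = 4s_m + 3·5^m = 4·(4^m + 3·5^m) + 3·5^m = 4^{m+1} + 12·5^m + 3·5^m = 4^{m+1} + 15·5^m = 4^{m+1} + 3·5^{m+1}.
By induction, s_n = 4^n + 3·5^n for all n ≥ 0.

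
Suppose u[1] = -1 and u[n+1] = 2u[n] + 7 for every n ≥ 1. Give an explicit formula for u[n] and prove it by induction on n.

Claim: u[n] = 3·2^n − 7.

Base case: u[1] = -1, and 3·2^1 − 7 = 6 − 7 = -1.
Assume u[k] = 3·2^k − 7 for some k ≥ 1.
Then u[k+1] = 2u[k] + 7 = 2·(3·2^k − 7) + 7 = 6·2^k − 14 + 7 = 3·2^{k+1} − 7.
By induction, u[n] = 3·2^n − 7 for all n ≥ 1.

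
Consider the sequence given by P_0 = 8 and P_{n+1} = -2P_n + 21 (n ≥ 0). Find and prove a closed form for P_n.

Claim: P_n = (-2)^n + 7.

Base case: P_0 = 8, and (-2)^0 + 7 = 1 + 7 = 8.
Assume P_r = (-2)^r + 7 for some r ≥ 0.
Then P_{r+1} = -2P_r + 21 = -2·((-2)^r + 7) + 21 = -2·(-2)^r − 14 + 21 = (-2)^{r+1} + 7.
This completes the inductive step, so P_n = (-2)^n + 7 for all n ≥ 0.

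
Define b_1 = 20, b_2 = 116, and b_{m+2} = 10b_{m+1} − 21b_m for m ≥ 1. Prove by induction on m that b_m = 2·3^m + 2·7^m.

Base cases: b_1 = 20 and 2·3^1 + 2·7^1 = 20; b_2 = 116 and 2·3^2 + 2·7^2 = 116.
Assume b_j = 2·3^j + 2·7^j for all 1 ≤ j ≤ r, where r ≥ 2.
Then b_{r+1} = 10b_r − 21b_{r−1} = 10·(2·3^r + 2·7^r) − 21·(2·3^{r−1} + 2·7^{r−1}) = 2·(10·3 − 21)3^{r−1} + 2·(10·7 − 21)7^{r−1} = 18·3^{r−1} + 98·7^{r−1} = 2·3^{r+1} + 2·7^{r+1}.
Hence b_m = 2·3^m + 2·7^m for every m ≥ 1, by strong induction.

b_m = 2·3^m + 2·7^m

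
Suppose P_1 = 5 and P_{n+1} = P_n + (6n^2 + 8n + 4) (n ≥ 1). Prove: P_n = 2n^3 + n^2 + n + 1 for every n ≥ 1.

Base case: P_1 = 5, and 2·1^3 + 1^2 + 1 + 1 = 5.
Assume P_k = 2k^3 + k^2 + k + 1.
Then P_{k+1} = P_k + (6k^2 + 8k + 4) = (2k^3 + k^2 + k + 1) + (6k^2 + 8k + 4) = 2k^3 + 7k^2 + 9k + 5,
and 2·(k+1)^3 + (k+1)^2 + (k+1) + 1 = 2k^3 + 7k^2 + 9k + 5.
This completes the inductive step, so P_n = 2n^3 + n^2 + n + 1 for all n ≥ 1.

P_n = 2n^3 + n^2 + n + 1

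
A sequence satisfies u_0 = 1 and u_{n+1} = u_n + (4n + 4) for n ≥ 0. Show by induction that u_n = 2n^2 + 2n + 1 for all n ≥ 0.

Base case: u_0 = 1, and 2·0^2 + 2·0 + 1 = 1.
Assume u_r = 2r^2 + 2r + 1.
Then u_{r+1} = u_r + (4r + 4) = (2r^2 + 2r + 1) + (4r + 4) = 2r^2 + 6r + 5,
and 2·(r+1)^2 + 2·(r+1) + 1 = 2r^2 + 6r + 5.
This completes the inductive step, so u_n = 2n^2 + 2n + 1 for all n ≥ 0.

u_n = 2n^2 + 2n + 1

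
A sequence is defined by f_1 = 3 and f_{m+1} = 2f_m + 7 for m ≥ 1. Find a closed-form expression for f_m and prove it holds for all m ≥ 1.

Claim: f_m = 5·2^m − 7.

Base case: f_1 = 3, and 5·2^1 − 7 = 10 − 7 = 3.
Assume f_k = 5·2^k − 7 for some k ≥ 1.
Then f_{k+1} = 2f_k + 7 = 2·(5·2^k − 7) + 7 = 10·2^k − 14 + 7 = 5·2^{k+1} − 7.
Hence f_m = 5·2^m − 7 for every m ≥ 1, by induction.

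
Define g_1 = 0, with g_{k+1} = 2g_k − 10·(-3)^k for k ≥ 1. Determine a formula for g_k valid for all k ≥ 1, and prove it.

Claim: g_k = 3·2^k + 2·(-3)^k.

Base case: g_1 = 0, and 3·2^1 + 2·(-3)^1 = 6 − 6 = 0.
Assume g_j = 3·2^j + 2·(-3)^j for some j ≥ 1.
Then g_{j+1} = 2g_j − 10·(-3)^j = 2·(3·2^j + 2·(-3)^j) − 10·(-3)^j = 3·2^{j+1} + 4·(-3)^j − 10·(-3)^j = 3·2^{j+1} − 6·(-3)^j = 3·2^{j+1} + 2·(-3)^{j+1}.
By induction, g_k = 3·2^k + 2·(-3)^k for all k ≥ 1.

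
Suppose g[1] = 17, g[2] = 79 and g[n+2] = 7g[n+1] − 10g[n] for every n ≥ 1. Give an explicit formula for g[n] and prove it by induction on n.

Claim: g[n] = 3·5^n + 2^n.

Base cases: g[1] = 17 and 3·5^1 + 2^1 = 17; g[2] = 79 and 3·5^2 + 2^2 = 79.
Assume g[j] = 3·5^j + 2^j for all 1 ≤ j ≤ m, where m ≥ 2.
Then g[m+1] = 7g[m] − 10g[m−1] = 7·(3·5^m + 2^m) − 10·(3·5^{m−1} + 2^{m−1}) = 3·(7·5 − 10)5^{m−1} + (7·2 − 10)2^{m−1} = 75·5^{m−1} + 4·2^{m−1} = 3·5^{m+1} + 2^{m+1}.
By strong induction, g[n] = 3·5^n + 2^n for all n ≥ 1.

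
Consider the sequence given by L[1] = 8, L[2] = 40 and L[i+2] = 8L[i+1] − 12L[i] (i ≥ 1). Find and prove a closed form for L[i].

Claim: L[i] = 6^i + 2^i.

Base cases: L[1] = 8 and 6^1 + 2^1 = 8; L[2] = 40 and 6^2 + 2^2 = 40.
Assume L[j] = 6^j + 2^j for all 1 ≤ j ≤ m, where m ≥ 2.
Then L[m+1] = 8L[m] − 12L[m−1] = 8·(6^m + 2^m) − 12·(6^{m−1} + 2^{m−1}) = (8·6 − 12)6^{m−1} + (8·2 − 12)2^{m−1} = 36·6^{m−1} + 4·2^{m−1} = 6^{m+1} + 2^{m+1}.
By strong induction, L[i] = 6^i + 2^i for all i ≥ 1.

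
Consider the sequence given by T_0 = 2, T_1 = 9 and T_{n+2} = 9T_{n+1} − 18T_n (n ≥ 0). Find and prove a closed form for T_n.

Claim: T_n = 6^n + 3^n.

Base cases: T_0 = 2 and 6^0 + 3^0 = 2; T_1 = 9 and 6^1 + 3^1 = 9.
Assume T_j = 6^j + 3^j for all 0 ≤ j ≤ k, where k ≥ 1.
Then T_{k+1} = 9T_k − 18T_{k−1} = 9·(6^k + 3^k) − 18·(6^{k−1} + 3^{k−1}) = (9·6 − 18)6^{k−1} + (9·3 − 18)3^{k−1} = 36·6^{k−1} + 9·3^{k−1} = 6^{k+1} + 3^{k+1}.
Hence T_n = 6^n + 3^n for every n ≥ 0, by strong induction.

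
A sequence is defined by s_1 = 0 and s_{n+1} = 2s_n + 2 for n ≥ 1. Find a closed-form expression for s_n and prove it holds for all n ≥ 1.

Claim: s_n = 2^n − 2.

Base case: s_1 = 0, and 2^1 − 2 = 2 − 2 = 0.
Assume s_m = 2^m − 2 for some m ≥ 1.
Then s_{m+1} = 2s_m + 2 = 2·(2^m − 2) + 2 = 2^{m+1} − 4 + 2 = 2^{m+1} − 2.
So the formula holds for m+1, and by induction s_n = 2^n − 2 for all n ≥ 1.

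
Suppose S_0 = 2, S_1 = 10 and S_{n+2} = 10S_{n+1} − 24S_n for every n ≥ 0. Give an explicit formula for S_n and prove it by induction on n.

Claim: S_n = 4^n + 6^n.

Base cases: S_0 = 2 and 4^0 + 6^0 = 2; S_1 = 10 and 4^1 + 6^1 = 10.
Assume S_j = 4^j + 6^j for all 0 ≤ j ≤ r, where r ≥ 1.
Then S_{r+1} = 10S_r − 24S_{r−1} = 10·(4^r + 6^r) − 24·(4^{r−1} + 6^{r−1}) = (10·4 − 24)4^{r−1} + (10·6 − 24)6^{r−1} = 16·4^{r−1} + 36·6^{r−1} = 4^{r+1} + 6^{r+1}.
This completes the inductive step, so S_n = 4^n + 6^n for all n ≥ 0.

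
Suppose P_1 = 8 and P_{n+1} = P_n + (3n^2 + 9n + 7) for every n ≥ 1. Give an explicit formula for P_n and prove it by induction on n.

Claim: P_n = n^3 + 3n^2 + 3n + 1.

Base case: P_1 = 8, and 1^3 + 3·1^2 + 3·1 + 1 = 8.
Assume P_m = m^3 + 3m^2 + 3m + 1.
Then P_{m+1} = P_m + (3m^2 + 9m + 7) = (m^3 + 3m^2 + 3m + 1) + (3m^2 + 9m + 7) = m^3 + 6m^2 + 12m + 8,
and (m+1)^3 + 3·(m+1)^2 + 3·(m+1) + 1 = m^3 + 6m^2 + 12m + 8.
Hence P_n = n^3 + 3n^2 + 3n + 1 for every n ≥ 1, by induction.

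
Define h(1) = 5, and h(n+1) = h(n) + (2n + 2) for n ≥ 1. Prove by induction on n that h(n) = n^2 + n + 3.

Base case: h(1) = 5, and 1^2 + 1 + 3 = 5.
Assume h(m) = m^2 + m + 3.
Then h(m+1) = h(m) + (2m + 2) = (m^2 + m + 3) + (2m + 2) = m^2 + 3m + 5,
and (m+1)^2 + (m+1) + 3 = m^2 + 3m + 5.
This completes the inductive step, so h(n) = n^2 + n + 3 for all n ≥ 1.

h(n) = n^2 + n + 3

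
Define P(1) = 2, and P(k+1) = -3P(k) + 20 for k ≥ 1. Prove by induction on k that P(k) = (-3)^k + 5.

Base case: P(1) = 2, and (-3)^1 + 5 = -3 + 5 = 2.
Assume P(r) = (-3)^r + 5 for some r ≥ 1.
Then P(r+1) = -3P(r) + 20 = -3·((-3)^r + 5) + 20 = -3·(-3)^r − 15 + 20 = (-3)^{r+1} + 5.
This completes the inductive step, so P(k) = (-3)^k + 5 for all k ≥ 1.

P(k) = (-3)^k + 5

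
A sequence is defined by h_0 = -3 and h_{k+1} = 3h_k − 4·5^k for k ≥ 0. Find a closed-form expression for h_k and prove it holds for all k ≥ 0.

Claim: h_k = -3^k − 2·5^k.

Base case: h_0 = -3, and -3^0 − 2·5^0 = -1 − 2 = -3.
Assume h_r = -3^r − 2·5^r for some r ≥ 0.
Then h_{r+1} = 3h_r − 4·5^r = 3·(-3^r − 2·5^r) − 4·5^r = -3^{r+1} − 6·5^r − 4·5^r = -3^{r+1} − 10·5^r = -3^{r+1} − 2·5^{r+1}.
Hence h_k = -3^k − 2·5^k for every k ≥ 0, by induction.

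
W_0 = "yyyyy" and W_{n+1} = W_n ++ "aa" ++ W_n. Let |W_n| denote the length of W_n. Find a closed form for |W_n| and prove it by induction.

Claim: |W_n| = 7·2^n − 2.

Base case: |W_0| = 5, and 7·2^0 − 2 = 5.
Assume |W_m| = 7·2^m − 2.
Then |W_{m+1}| = |W_m| + 2 + |W_m| = 2|W_m| + 2 = 2(7·2^m − 2) + 2 = 7·2^{m+1} − 4 + 2 = 7·2^{m+1} − 2.
So the formula holds for m+1, and by induction |W_n| = 7·2^n − 2 for all n ≥ 0.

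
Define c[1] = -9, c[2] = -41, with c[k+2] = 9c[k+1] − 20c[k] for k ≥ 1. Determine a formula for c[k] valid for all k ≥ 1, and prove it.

Claim: c[k] = -4^k − 5^k.

Base cases: c[1] = -9 and -4^1 − 5^1 = -9; c[2] = -41 and -4^2 − 5^2 = -41.
Assume c[i] = -4^i − 5^i for all 1 ≤ i ≤ j, where j ≥ 2.
Then c[j+1] = 9c[j] − 20c[j−1] = 9·(-4^j − 5^j) − 20·(-4^{j−1} − 5^{j−1}) = -(9·4 − 20)4^{j−1} − (9·5 − 20)5^{j−1} = -16·4^{j−1} − 25·5^{j−1} = -4^{j+1} − 5^{j+1}.
This completes the inductive step, so c[k] = -4^k − 5^k for all k ≥ 1.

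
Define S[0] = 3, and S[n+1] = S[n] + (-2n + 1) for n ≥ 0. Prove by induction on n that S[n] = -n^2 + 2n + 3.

Base case: S[0] = 3, and -0^2 + 2·0 + 3 = 3.
Assume S[j] = -j^2 + 2j + 3.
Then S[j+1] = S[j] + (-2j + 1) = (-j^2 + 2j + 3) + (-2j + 1) = -j^2 + 4,
and -(j+1)^2 + 2·(j+1) + 3 = -j^2 + 4.
Hence S[n] = -n^2 + 2n + 3 for every n ≥ 0, by induction.

S[n] = -n^2 + 2n + 3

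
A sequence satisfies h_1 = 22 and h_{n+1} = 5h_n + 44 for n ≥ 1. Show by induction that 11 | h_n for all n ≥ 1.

Base case: h_1 = 22 = 11·2, so 11 | h_1.
Assume 11 | h_m, so h_m = 11t for some integer t.
Then h_{m+1} = 5h_m + 44 = 5·(11t) + 44 = 11(5t + 4), so 11 | h_{m+1}.
So the property holds for m+1, and by induction 11 | h_n for all n ≥ 1.

11 | h_n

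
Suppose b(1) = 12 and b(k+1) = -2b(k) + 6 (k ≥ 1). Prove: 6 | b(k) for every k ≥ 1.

Base case: b(1) = 12 = 6·2, so 6 | b(1).
Assume 6 | b(r), so b(r) = 6t for some integer t.
Then b(r+1) = -2b(r) + 6 = -2·(6t) + 6 = 6(-2t + 1), so 6 | b(r+1).
This completes the inductive step, so 6 | b(k) for all k ≥ 1.

6 | b(k)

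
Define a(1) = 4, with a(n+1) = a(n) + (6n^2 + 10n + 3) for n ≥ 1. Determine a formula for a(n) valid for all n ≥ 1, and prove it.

Claim: a(n) = 2n^3 + 2n^2 − n + 1.

Base case: a(1) = 4, and 2·1^3 + 2·1^2 − 1 + 1 = 4.
Assume a(j) = 2j^3 + 2j^2 − j + 1.
Then a(j+1) = a(j) + (6j^2 + 10j + 3) = (2j^3 + 2j^2 − j + 1) + (6j^2 + 10j + 3) = 2j^3 + 8j^2 + 9j + 4,
and 2·(j+1)^3 + 2·(j+1)^2 − (j+1) + 1 = 2j^3 + 8j^2 + 9j + 4.
By induction, a(n) = 2n^3 + 2n^2 − n + 1 for all n ≥ 1.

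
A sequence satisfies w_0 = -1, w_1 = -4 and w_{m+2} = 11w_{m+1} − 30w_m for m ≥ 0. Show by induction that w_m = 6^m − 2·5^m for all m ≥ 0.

Base cases: w_0 = -1 and 6^0 − 2·5^0 = -1; w_1 = -4 and 6^1 − 2·5^1 = -4.
Assume w_j = 6^j − 2·5^j for all 0 ≤ j ≤ k, where k ≥ 1.
Then w_{k+1} = 11w_k − 30w_{k−1} = 11·(6^k − 2·5^k) − 30·(6^{k−1} − 2·5^{k−1}) = (11·6 − 30)6^{k−1} − 2·(11·5 − 30)5^{k−1} = 36·6^{k−1} − 50·5^{k−1} = 6^{k+1} − 2·5^{k+1}.
Hence w_m = 6^m − 2·5^m for every m ≥ 0, by strong induction.

w_m = 6^m − 2·5^m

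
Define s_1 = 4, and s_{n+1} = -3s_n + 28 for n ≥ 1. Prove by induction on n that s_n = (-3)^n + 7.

Base case: s_1 = 4, and (-3)^1 + 7 = -3 + 7 = 4.
Assume s_j = (-3)^j + 7 for some j ≥ 1.
Then s_{j+1} = -3s_j + 28 = -3·((-3)^j + 7) + 28 = -3·(-3)^j − 21 + 28 = (-3)^{j+1} + 7.
So the formula holds for j+1, and by induction s_n = (-3)^n + 7 for all n ≥ 1.

s_n = (-3)^n + 7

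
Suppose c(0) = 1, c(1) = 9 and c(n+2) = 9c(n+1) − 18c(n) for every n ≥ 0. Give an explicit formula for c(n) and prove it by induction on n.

Claim: c(n) = 2·6^n − 3^n.

Base cases: c(0) = 1 and 2·6^0 − 3^0 = 1; c(1) = 9 and 2·6^1 − 3^1 = 9.
Assume c(j) = 2·6^j − 3^j for all 0 ≤ j ≤ k, where k ≥ 1.
Then c(k+1) = 9c(k) − 18c(k−1) = 9·(2·6^k − 3^k) − 18·(2·6^{k−1} − 3^{k−1}) = 2·(9·6 − 18)6^{k−1} − (9·3 − 18)3^{k−1} = 72·6^{k−1} − 9·3^{k−1} = 2·6^{k+1} − 3^{k+1}.
Hence c(n) = 2·6^n − 3^n for every n ≥ 0, by strong induction.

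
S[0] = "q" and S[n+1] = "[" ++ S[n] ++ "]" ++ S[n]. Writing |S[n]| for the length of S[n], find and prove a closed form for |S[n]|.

Claim: |S[n]| = 3·2^n − 2.

Base case: |S[0]| = 1, and 3·2^0 − 2 = 1.
Assume |S[j]| = 3·2^j − 2.
Then |S[j+1]| = 1 + |S[j]| + 1 + |S[j]| = 2|S[j]| + 2 = 2(3·2^j − 2) + 2 = 3·2^{j+1} − 4 + 2 = 3·2^{j+1} − 2.
By induction, |S[n]| = 3·2^n − 2 for all n ≥ 0.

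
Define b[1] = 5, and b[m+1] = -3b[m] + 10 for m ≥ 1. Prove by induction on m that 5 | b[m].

Base case: b[1] = 5 = 5·1, so 5 | b[1].
Assume 5 | b[j], so b[j] = 5t for some integer t.
Then b[j+1] = -3b[j] + 10 = -3·(5t) + 10 = 5(-3t + 2), so 5 | b[j+1].
This completes the inductive step, so 5 | b[m] for all m ≥ 1.

5 | b[m]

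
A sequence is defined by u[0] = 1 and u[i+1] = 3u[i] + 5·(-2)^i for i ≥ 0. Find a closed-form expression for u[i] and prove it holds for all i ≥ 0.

Claim: u[i] = 2·3^i − (-2)^i.

Base case: u[0] = 1, and 2·3^0 − (-2)^0 = 2 − 1 = 1.
Assume u[m] = 2·3^m − (-2)^m for some m ≥ 0.
Then u[m+1] = 3u[m] + 5·(-2)^m = 3·(2·3^m − (-2)^m) + 5·(-2)^m = 2·3^{m+1} − 3·(-2)^m + 5·(-2)^m = 2·3^{m+1} + 2·(-2)^m = 2·3^{m+1} − (-2)^{m+1}.
So the formula holds for m+1, and by induction u[i] = 2·3^i − (-2)^i for all i ≥ 0.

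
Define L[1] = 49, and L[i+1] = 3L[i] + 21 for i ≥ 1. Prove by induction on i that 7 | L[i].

Base case: L[1] = 49 = 7·7, so 7 | L[1].
Assume 7 | L[r], so L[r] = 7t for some integer t.
Then L[r+1] = 3L[r] + 21 = 3·(7t) + 21 = 7(3t + 3), so 7 | L[r+1].
So the property holds for r+1, and by induction 7 | L[i] for all i ≥ 1.

7 | L[i]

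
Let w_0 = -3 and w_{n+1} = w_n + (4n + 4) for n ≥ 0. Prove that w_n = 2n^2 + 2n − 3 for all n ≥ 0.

Base case: w_0 = -3, and 2·0^2 + 2·0 − 3 = -3.
Assume w_j = 2j^2 + 2j − 3.
Then w_{j+1} = w_j + (4j + 4) = (2j^2 + 2j − 3) + (4j + 4) = 2j^2 + 6j + 1,
and 2·(j+1)^2 + 2·(j+1) − 3 = 2j^2 + 6j + 1.
This completes the inductive step, so w_n = 2n^2 + 2n − 3 for all n ≥ 0.

w_n = 2n^2 + 2n − 3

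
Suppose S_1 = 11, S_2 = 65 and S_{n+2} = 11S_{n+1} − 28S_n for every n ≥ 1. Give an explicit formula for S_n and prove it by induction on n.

Claim: S_n = 4^n + 7^n.

Base cases: S_1 = 11 and 4^1 + 7^1 = 11; S_2 = 65 and 4^2 + 7^2 = 65.
Assume S_j = 4^j + 7^j for all 1 ≤ j ≤ m, where m ≥ 2.
Then S_{m+1} = 11S_m − 28S_{m−1} = 11·(4^m + 7^m) − 28·(4^{m−1} + 7^{m−1}) = (11·4 − 28)4^{m−1} + (11·7 − 28)7^{m−1} = 16·4^{m−1} + 49·7^{m−1} = 4^{m+1} + 7^{m+1}.
This completes the inductive step, so S_n = 4^n + 7^n for all n ≥ 1.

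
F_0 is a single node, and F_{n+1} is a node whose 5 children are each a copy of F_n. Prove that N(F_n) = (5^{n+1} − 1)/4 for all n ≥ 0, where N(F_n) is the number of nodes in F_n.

Base case: N(F_0) = 1, and (5^{0+1} − 1)/4 = 1.
Assume N(F_m) = (5^{m+1} − 1)/4.
Then N(F_{m+1}) = 1 + 5N(F_m) = 1 + 5·(5^{m+1} − 1)/4 = 1 + (5^{m+2} − 5)/4 = (4 + 5^{m+2} − 5)/4 = (5^{m+2} − 1)/4.
This completes the inductive step, so N(F_n) = (5^{n+1} − 1)/4 for all n ≥ 0.

N(F_n) = (5^{n+1} − 1)/4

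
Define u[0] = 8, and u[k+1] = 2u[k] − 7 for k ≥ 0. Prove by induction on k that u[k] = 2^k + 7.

Base case: u[0] = 8, and 2^0 + 7 = 1 + 7 = 8.
Assume u[j] = 2^j + 7 for some j ≥ 0.
Then u[j+1] = 2u[j] − 7 = 2·(2^j + 7) − 7 = 2^{j+1} + 14 − 7 = 2^{j+1} + 7.
Hence u[k] = 2^k + 7 for every k ≥ 0, by induction.

u[k] = 2^k + 7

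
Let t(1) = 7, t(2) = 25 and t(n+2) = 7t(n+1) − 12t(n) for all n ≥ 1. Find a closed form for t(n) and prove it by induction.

Claim: t(n) = 4^n + 3^n.

Base cases: t(1) = 7 and 4^1 + 3^1 = 7; t(2) = 25 and 4^2 + 3^2 = 25.
Assume t(j) = 4^j + 3^j for all 1 ≤ j ≤ k, where k ≥ 2.
Then t(k+1) = 7t(k) − 12t(k−1) = 7·(4^k + 3^k) − 12·(4^{k−1} + 3^{k−1}) = (7·4 − 12)4^{k−1} + (7·3 − 12)3^{k−1} = 16·4^{k−1} + 9·3^{k−1} = 4^{k+1} + 3^{k+1}.
By strong induction, t(n) = 4^n + 3^n for all n ≥ 1.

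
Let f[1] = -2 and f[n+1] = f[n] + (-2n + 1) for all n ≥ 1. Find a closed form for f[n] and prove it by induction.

Claim: f[n] = -n^2 + 2n − 3.

Base case: f[1] = -2, and -1^2 + 2·1 − 3 = -2.
Assume f[m] = -m^2 + 2m − 3.
Then f[m+1] = f[m] + (-2m + 1) = (-m^2 + 2m − 3) + (-2m + 1) = -m^2 − 2,
and -(m+1)^2 + 2·(m+1) − 3 = -m^2 − 2.
This completes the inductive step, so f[n] = -n^2 + 2n − 3 for all n ≥ 1.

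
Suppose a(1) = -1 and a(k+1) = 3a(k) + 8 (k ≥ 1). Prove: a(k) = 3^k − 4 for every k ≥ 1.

Base case: a(1) = -1, and 3^1 − 4 = 3 − 4 = -1.
Assume a(r) = 3^r − 4 for some r ≥ 1.
Then a(r+1) = 3a(r) + 8 = 3·(3^r − 4) + 8 = 3^{r+1} − 12 + 8 = 3^{r+1} − 4.
This completes the inductive step, so a(k) = 3^k − 4 for all k ≥ 1.

a(k) = 3^k − 4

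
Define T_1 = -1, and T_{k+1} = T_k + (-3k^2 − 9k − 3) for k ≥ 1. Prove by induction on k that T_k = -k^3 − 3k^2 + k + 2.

Base case: T_1 = -1, and -1^3 − 3·1^2 + 1 + 2 = -1.
Assume T_m = -m^3 − 3m^2 + m + 2.
Then T_{m+1} = T_m + (-3m^2 − 9m − 3) = (-m^3 − 3m^2 + m + 2) + (-3m^2 − 9m − 3) = -m^3 − 6m^2 − 8m − 1,
and -(m+1)^3 − 3·(m+1)^2 + (m+1) + 2 = -m^3 − 6m^2 − 8m − 1.
Hence T_k = -k^3 − 3k^2 + k + 2 for every k ≥ 1, by induction.

T_k = -k^3 − 3k^2 + k + 2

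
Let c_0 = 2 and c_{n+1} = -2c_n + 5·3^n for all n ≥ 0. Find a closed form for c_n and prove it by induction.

Claim: c_n = (-2)^n + 3^n.

Base case: c_0 = 2, and (-2)^0 + 3^0 = 1 + 1 = 2.
Assume c_r = (-2)^r + 3^r for some r ≥ 0.
Then c_{r+1} = -2c_r + 5·3^r = -2·((-2)^r + 3^r) + 5·3^r = (-2)^{r+1} − 2·3^r + 5·3^r = (-2)^{r+1} + 3·3^r = (-2)^{r+1} + 3^{r+1}.
This completes the inductive step, so c_n = (-2)^n + 3^n for all n ≥ 0.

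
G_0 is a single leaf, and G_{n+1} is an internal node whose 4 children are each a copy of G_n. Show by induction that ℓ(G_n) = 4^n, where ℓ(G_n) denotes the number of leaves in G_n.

Base case: ℓ(G_0) = 1, and 4^0 = 1.
Assume ℓ(G_m) = 4^m.
Then ℓ(G_{m+1}) = 4·ℓ(G_m) = 4·4^m = 4^{m+1}.
This completes the inductive step, so ℓ(G_n) = 4^n for all n ≥ 0.

ℓ(G_n) = 4^n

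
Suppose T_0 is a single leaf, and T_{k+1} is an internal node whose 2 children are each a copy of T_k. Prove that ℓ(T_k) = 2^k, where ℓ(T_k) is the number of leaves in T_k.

Base case: ℓ(T_0) = 1, and 2^0 = 1.
Assume ℓ(T_r) = 2^r.
Then ℓ(T_{r+1}) = 2·ℓ(T_r) = 2·2^r = 2^{r+1}.
Hence ℓ(T_k) = 2^k for every k ≥ 0, by induction.

ℓ(T_k) = 2^k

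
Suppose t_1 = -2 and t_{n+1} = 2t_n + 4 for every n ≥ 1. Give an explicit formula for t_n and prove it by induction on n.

Claim: t_n = 2^n − 4.

Base case: t_1 = -2, and 2^1 − 4 = 2 − 4 = -2.
Assume t_j = 2^j − 4 for some j ≥ 1.
Then t_{j+1} = 2t_j + 4 = 2·(2^j − 4) + 4 = 2^{j+1} − 8 + 4 = 2^{j+1} − 4.
This completes the inductive step, so t_n = 2^n − 4 for all n ≥ 1.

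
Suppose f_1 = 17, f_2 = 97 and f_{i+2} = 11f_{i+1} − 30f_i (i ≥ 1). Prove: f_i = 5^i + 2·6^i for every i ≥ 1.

Base cases: f_1 = 17 and 5^1 + 2·6^1 = 17; f_2 = 97 and 5^2 + 2·6^2 = 97.
Assume f_j = 5^j + 2·6^j for all 1 ≤ j ≤ k, where k ≥ 2.
Then f_{k+1} = 11f_k − 30f_{k−1} = 11·(5^k + 2·6^k) − 30·(5^{k−1} + 2·6^{k−1}) = (11·5 − 30)5^{k−1} + 2·(11·6 − 30)6^{k−1} = 25·5^{k−1} + 72·6^{k−1} = 5^{k+1} + 2·6^{k+1}.
By strong induction, f_i = 5^i + 2·6^i for all i ≥ 1.

f_i = 5^i + 2·6^i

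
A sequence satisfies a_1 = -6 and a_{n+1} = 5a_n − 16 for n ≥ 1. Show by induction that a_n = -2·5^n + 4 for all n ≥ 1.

Base case: a_1 = -6, and -2·5^1 + 4 = -10 + 4 = -6.
Assume a_m = -2·5^m + 4 for some m ≥ 1.
Then a_{m+1} = 5a_m − 16 = 5·(-2·5^m + 4) − 16 = -10·5^m + 20 − 16 = -2·5^{m+1} + 4.
So the formula holds for m+1, and by induction a_n = -2·5^n + 4 for all n ≥ 1.

a_n = -2·5^n + 4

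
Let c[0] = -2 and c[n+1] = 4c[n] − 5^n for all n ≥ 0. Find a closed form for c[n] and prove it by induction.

Claim: c[n] = -4^n − 5^n.

Base case: c[0] = -2, and -4^0 − 5^0 = -1 − 1 = -2.
Assume c[k] = -4^k − 5^k for some k ≥ 0.
Then c[k+1] = 4c[k] − 5^k = 4·(-4^k − 5^k) − 5^k = -4^{k+1} − 4·5^k − 5^k = -4^{k+1} − 5·5^k = -4^{k+1} − 5^{k+1}.
By induction, c[n] = -4^n − 5^n for all n ≥ 0.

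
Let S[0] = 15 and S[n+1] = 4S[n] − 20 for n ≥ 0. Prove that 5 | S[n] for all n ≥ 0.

Base case: S[0] = 15 = 5·3, so 5 | S[0].
Assume 5 | S[r], so S[r] = 5t for some integer t.
Then S[r+1] = 4S[r] − 20 = 4·(5t) − 20 = 5(4t − 4), so 5 | S[r+1].
This completes the inductive step, so 5 | S[n] for all n ≥ 0.

5 | S[n]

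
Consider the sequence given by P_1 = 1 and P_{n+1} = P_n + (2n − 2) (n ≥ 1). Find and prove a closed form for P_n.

Claim: P_n = n^2 − 3n + 3.

Base case: P_1 = 1, and 1^2 − 3·1 + 3 = 1.
Assume P_k = k^2 − 3k + 3.
Then P_{k+1} = P_k + (2k − 2) = (k^2 − 3k + 3) + (2k − 2) = k^2 − k + 1,
and (k+1)^2 − 3·(k+1) + 3 = k^2 − k + 1.
This completes the inductive step, so P_n = n^2 − 3n + 3 for all n ≥ 1.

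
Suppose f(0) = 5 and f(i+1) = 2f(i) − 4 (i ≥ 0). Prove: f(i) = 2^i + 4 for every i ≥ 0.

Base case: f(0) = 5, and 2^0 + 4 = 1 + 4 = 5.
Assume f(j) = 2^j + 4 for some j ≥ 0.
Then f(j+1) = 2f(j) − 4 = 2·(2^j + 4) − 4 = 2^{j+1} + 8 − 4 = 2^{j+1} + 4.
Hence f(i) = 2^i + 4 for every i ≥ 0, by induction.

f(i) = 2^i + 4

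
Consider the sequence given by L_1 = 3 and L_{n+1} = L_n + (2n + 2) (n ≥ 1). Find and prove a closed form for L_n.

Claim: L_n = n^2 + n + 1.

Base case: L_1 = 3, and 1^2 + 1 + 1 = 3.
Assume L_k = k^2 + k + 1.
Then L_{k+1} = L_k + (2k + 2) = (k^2 + k + 1) + (2k + 2) = k^2 + 3k + 3,
and (k+1)^2 + (k+1) + 1 = k^2 + 3k + 3.
This completes the inductive step, so L_n = n^2 + n + 1 for all n ≥ 1.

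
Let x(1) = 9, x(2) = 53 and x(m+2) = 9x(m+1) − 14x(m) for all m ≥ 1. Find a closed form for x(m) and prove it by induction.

Claim: x(m) = 7^m + 2^m.

Base cases: x(1) = 9 and 7^1 + 2^1 = 9; x(2) = 53 and 7^2 + 2^2 = 53.
Assume x(i) = 7^i + 2^i for all 1 ≤ i ≤ j, where j ≥ 2.
Then x(j+1) = 9x(j) − 14x(j−1) = 9·(7^j + 2^j) − 14·(7^{j−1} + 2^{j−1}) = (9·7 − 14)7^{j−1} + (9·2 − 14)2^{j−1} = 49·7^{j−1} + 4·2^{j−1} = 7^{j+1} + 2^{j+1}.
So the formula holds for j+1, and by strong induction x(m) = 7^m + 2^m for all m ≥ 1.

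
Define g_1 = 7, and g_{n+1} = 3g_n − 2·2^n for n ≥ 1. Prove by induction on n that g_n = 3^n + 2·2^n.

Base case: g_1 = 7, and 3^1 + 2·2^1 = 3 + 4 = 7.
Assume g_r = 3^r + 2·2^r for some r ≥ 1.
Then g_{r+1} = 3g_r − 2·2^r = 3·(3^r + 2·2^r) − 2·2^r = 3^{r+1} + 6·2^r − 2·2^r = 3^{r+1} + 4·2^r = 3^{r+1} + 2·2^{r+1}.
By induction, g_n = 3^n + 2·2^n for all n ≥ 1.

g_n = 3^n + 2·2^n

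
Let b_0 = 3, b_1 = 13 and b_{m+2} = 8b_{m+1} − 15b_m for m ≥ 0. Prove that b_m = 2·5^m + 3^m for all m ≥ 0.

Base cases: b_0 = 3 and 2·5^0 + 3^0 = 3; b_1 = 13 and 2·5^1 + 3^1 = 13.
Assume b_i = 2·5^i + 3^i for all 0 ≤ i ≤ j, where j ≥ 1.
Then b_{j+1} = 8b_j − 15b_{j−1} = 8·(2·5^j + 3^j) − 15·(2·5^{j−1} + 3^{j−1}) = 2·(8·5 − 15)5^{j−1} + (8·3 − 15)3^{j−1} = 50·5^{j−1} + 9·3^{j−1} = 2·5^{j+1} + 3^{j+1}.
So the formula holds for j+1, and by strong induction b_m = 2·5^m + 3^m for all m ≥ 0.

b_m = 2·5^m + 3^m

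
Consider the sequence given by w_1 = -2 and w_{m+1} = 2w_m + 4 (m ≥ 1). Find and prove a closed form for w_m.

Claim: w_m = 2^m − 4.

Base case: w_1 = -2, and 2^1 − 4 = 2 − 4 = -2.
Assume w_j = 2^j − 4 for some j ≥ 1.
Then w_{j+1} = 2w_j + 4 = 2·(2^j − 4) + 4 = 2^{j+1} − 8 + 4 = 2^{j+1} − 4.
By induction, w_m = 2^m − 4 for all m ≥ 1.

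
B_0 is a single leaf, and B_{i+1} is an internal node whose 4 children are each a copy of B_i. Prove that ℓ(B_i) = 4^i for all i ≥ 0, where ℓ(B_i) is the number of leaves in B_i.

Base case: ℓ(B_0) = 1, and 4^0 = 1.
Assume ℓ(B_j) = 4^j.
Then ℓ(B_{j+1}) = 4·ℓ(B_j) = 4·4^j = 4^{j+1}.
Hence ℓ(B_i) = 4^i for every i ≥ 0, by induction.

ℓ(B_i) = 4^i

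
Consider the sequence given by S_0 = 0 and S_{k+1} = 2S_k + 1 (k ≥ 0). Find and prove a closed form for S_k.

Claim: S_k = 2^k − 1.

Base case: S_0 = 0, and 2^0 − 1 = 1 − 1 = 0.
Assume S_j = 2^j − 1 for some j ≥ 0.
Then S_{j+1} = 2S_j + 1 = 2·(2^j − 1) + 1 = 2^{j+1} − 2 + 1 = 2^{j+1} − 1.
By induction, S_k = 2^k − 1 for all k ≥ 0.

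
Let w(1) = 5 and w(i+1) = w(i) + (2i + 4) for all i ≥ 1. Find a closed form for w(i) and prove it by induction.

Claim: w(i) = i^2 + 3i + 1.

Base case: w(1) = 5, and 1^2 + 3·1 + 1 = 5.
Assume w(j) = j^2 + 3j + 1.
Then w(j+1) = w(j) + (2j + 4) = (j^2 + 3j + 1) + (2j + 4) = j^2 + 5j + 5,
and (j+1)^2 + 3·(j+1) + 1 = j^2 + 5j + 5.
Hence w(i) = i^2 + 3i + 1 for every i ≥ 1, by induction.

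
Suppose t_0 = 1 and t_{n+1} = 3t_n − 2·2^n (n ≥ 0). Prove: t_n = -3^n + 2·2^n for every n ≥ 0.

Base case: t_0 = 1, and -3^0 + 2·2^0 = -1 + 2 = 1.
Assume t_k = -3^k + 2·2^k for some k ≥ 0.
Then t_{k+1} = 3t_k − 2·2^k = 3·(-3^k + 2·2^k) − 2·2^k = -3^{k+1} + 6·2^k − 2·2^k = -3^{k+1} + 4·2^k = -3^{k+1} + 2·2^{k+1}.
Hence t_n = -3^n + 2·2^n for every n ≥ 0, by induction.

t_n = -3^n + 2·2^n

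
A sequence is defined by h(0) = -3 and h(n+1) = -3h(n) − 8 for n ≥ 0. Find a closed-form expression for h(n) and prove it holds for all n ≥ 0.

Claim: h(n) = -(-3)^n − 2.

Base case: h(0) = -3, and -(-3)^0 − 2 = -1 − 2 = -3.
Assume h(m) = -(-3)^m − 2 for some m ≥ 0.
Then h(m+1) = -3h(m) − 8 = -3·(-(-3)^m − 2) − 8 = 3·(-3)^m + 6 − 8 = -(-3)^{m+1} − 2.
This completes the inductive step, so h(n) = -(-3)^n − 2 for all n ≥ 0.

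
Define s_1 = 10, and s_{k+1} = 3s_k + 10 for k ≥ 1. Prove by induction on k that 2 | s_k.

Base case: s_1 = 10 = 2·5, so 2 | s_1.
Assume 2 | s_m, so s_m = 2t for some integer t.
Then s_{m+1} = 3s_m + 10 = 3·(2t) + 10 = 2(3t + 5), so 2 | s_{m+1}.
So the property holds for m+1, and by induction 2 | s_k for all k ≥ 1.

2 | s_k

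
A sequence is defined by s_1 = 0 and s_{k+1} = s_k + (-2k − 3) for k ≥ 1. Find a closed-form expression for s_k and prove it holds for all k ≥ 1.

Claim: s_k = -k^2 − 2k + 3.

Base case: s_1 = 0, and -1^2 − 2·1 + 3 = 0.
Assume s_m = -m^2 − 2m + 3.
Then s_{m+1} = s_m + (-2m − 3) = (-m^2 − 2m + 3) + (-2m − 3) = -m^2 − 4m,
and -(m+1)^2 − 2·(m+1) + 3 = -m^2 − 4m.
This completes the inductive step, so s_k = -k^2 − 2k + 3 for all k ≥ 1.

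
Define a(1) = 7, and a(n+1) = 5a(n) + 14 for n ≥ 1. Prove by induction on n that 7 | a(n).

Base case: a(1) = 7 = 7·1, so 7 | a(1).
Assume 7 | a(k), so a(k) = 7t for some integer t.
Then a(k+1) = 5a(k) + 14 = 5·(7t) + 14 = 7(5t + 2), so 7 | a(k+1).
Hence 7 | a(n) for every n ≥ 1, by induction.

7 | a(n)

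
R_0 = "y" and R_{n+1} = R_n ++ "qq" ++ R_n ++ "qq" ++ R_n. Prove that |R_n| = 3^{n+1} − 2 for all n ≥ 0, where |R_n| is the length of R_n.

Base case: |R_0| = 1, and 3^{0+1} − 2 = 1.
Assume |R_j| = 3^{j+1} − 2.
Then |R_{j+1}| = 3|R_j| + 4 = 3(3^{j+1} − 2) + 4 = 3^{j+2} − 6 + 4 = 3^{j+2} − 2.
Hence |R_n| = 3^{n+1} − 2 for every n ≥ 0, by induction.

|R_n| = 3^{n+1} − 2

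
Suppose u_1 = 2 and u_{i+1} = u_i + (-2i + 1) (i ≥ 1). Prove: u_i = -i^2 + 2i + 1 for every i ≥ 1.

Base case: u_1 = 2, and -1^2 + 2·1 + 1 = 2.
Assume u_m = -m^2 + 2m + 1.
Then u_{m+1} = u_m + (-2m + 1) = (-m^2 + 2m + 1) + (-2m + 1) = -m^2 + 2,
and -(m+1)^2 + 2·(m+1) + 1 = -m^2 + 2.
This completes the inductive step, so u_i = -i^2 + 2i + 1 for all i ≥ 1.

u_i = -i^2 + 2i + 1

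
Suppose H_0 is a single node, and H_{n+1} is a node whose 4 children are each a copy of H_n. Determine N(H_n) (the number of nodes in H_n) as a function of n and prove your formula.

Claim: N(H_n) = (4^{n+1} − 1)/3.

Base case: N(H_0) = 1, and (4^{0+1} − 1)/3 = 1.
Assume N(H_m) = (4^{m+1} − 1)/3.
Then N(H_{m+1}) = 1 + 4N(H_m) = 1 + 4·(4^{m+1} − 1)/3 = 1 + (4^{m+2} − 4)/3 = (3 + 4^{m+2} − 4)/3 = (4^{m+2} − 1)/3.
This completes the inductive step, so N(H_n) = (4^{n+1} − 1)/3 for all n ≥ 0.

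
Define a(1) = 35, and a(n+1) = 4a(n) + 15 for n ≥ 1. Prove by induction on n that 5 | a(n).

Base case: a(1) = 35 = 5·7, so 5 | a(1).
Assume 5 | a(m), so a(m) = 5t for some integer t.
Then a(m+1) = 4a(m) + 15 = 4·(5t) + 15 = 5(4t + 3), so 5 | a(m+1).
So the property holds for m+1, and by induction 5 | a(n) for all n ≥ 1.

5 | a(n)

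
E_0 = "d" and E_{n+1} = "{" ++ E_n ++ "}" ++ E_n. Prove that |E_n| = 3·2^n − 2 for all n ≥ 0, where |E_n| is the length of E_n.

Base case: |E_0| = 1, and 3·2^0 − 2 = 1.
Assume |E_k| = 3·2^k − 2.
Then |E_{k+1}| = 1 + |E_k| + 1 + |E_k| = 2|E_k| + 2 = 2(3·2^k − 2) + 2 = 3·2^{k+1} − 4 + 2 = 3·2^{k+1} − 2.
So the formula holds for k+1, and by induction |E_n| = 3·2^n − 2 for all n ≥ 0.

|E_n| = 3·2^n − 2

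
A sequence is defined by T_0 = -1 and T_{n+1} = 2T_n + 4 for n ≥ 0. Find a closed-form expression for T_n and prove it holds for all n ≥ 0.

Claim: T_n = 3·2^n − 4.

Base case: T_0 = -1, and 3·2^0 − 4 = 3 − 4 = -1.
Assume T_k = 3·2^k − 4 for some k ≥ 0.
Then T_{k+1} = 2T_k + 4 = 2·(3·2^k − 4) + 4 = 6·2^k − 8 + 4 = 3·2^{k+1} − 4.
Hence T_n = 3·2^n − 4 for every n ≥ 0, by induction.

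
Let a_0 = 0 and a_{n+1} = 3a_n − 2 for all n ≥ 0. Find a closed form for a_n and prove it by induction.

Claim: a_n = -3^n + 1.

Base case: a_0 = 0, and -3^0 + 1 = -1 + 1 = 0.
Assume a_r = -3^r + 1 for some r ≥ 0.
Then a_{r+1} = 3a_r − 2 = 3·(-3^r + 1) − 2 = -3^{r+1} + 3 − 2 = -3^{r+1} + 1.
So the formula holds for r+1, and by induction a_n = -3^n + 1 for all n ≥ 0.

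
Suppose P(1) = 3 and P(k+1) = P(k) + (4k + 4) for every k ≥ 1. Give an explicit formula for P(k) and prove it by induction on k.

Claim: P(k) = 2k^2 + 2k − 1.

Base case: P(1) = 3, and 2·1^2 + 2·1 − 1 = 3.
Assume P(j) = 2j^2 + 2j − 1.
Then P(j+1) = P(j) + (4j + 4) = (2j^2 + 2j − 1) + (4j + 4) = 2j^2 + 6j + 3,
and 2·(j+1)^2 + 2·(j+1) − 1 = 2j^2 + 6j + 3.
By induction, P(k) = 2k^2 + 2k − 1 for all k ≥ 1.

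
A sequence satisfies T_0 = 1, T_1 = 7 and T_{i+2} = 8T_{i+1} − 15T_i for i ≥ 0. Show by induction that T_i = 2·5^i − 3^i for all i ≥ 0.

Base cases: T_0 = 1 and 2·5^0 − 3^0 = 1; T_1 = 7 and 2·5^1 − 3^1 = 7.
Assume T_t = 2·5^t − 3^t for all 0 ≤ t ≤ j, where j ≥ 1.
Then T_{j+1} = 8T_j − 15T_{j−1} = 8·(2·5^j − 3^j) − 15·(2·5^{j−1} − 3^{j−1}) = 2·(8·5 − 15)5^{j−1} − (8·3 − 15)3^{j−1} = 50·5^{j−1} − 9·3^{j−1} = 2·5^{j+1} − 3^{j+1}.
This completes the inductive step, so T_i = 2·5^i − 3^i for all i ≥ 0.

T_i = 2·5^i − 3^i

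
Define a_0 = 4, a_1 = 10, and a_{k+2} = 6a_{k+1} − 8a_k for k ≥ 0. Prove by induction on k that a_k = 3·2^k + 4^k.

Base cases: a_0 = 4 and 3·2^0 + 4^0 = 4; a_1 = 10 and 3·2^1 + 4^1 = 10.
Assume a_i = 3·2^i + 4^i for all 0 ≤ i ≤ j, where j ≥ 1.
Then a_{j+1} = 6a_j − 8a_{j−1} = 6·(3·2^j + 4^j) − 8·(3·2^{j−1} + 4^{j−1}) = 3·(6·2 − 8)2^{j−1} + (6·4 − 8)4^{j−1} = 12·2^{j−1} + 16·4^{j−1} = 3·2^{j+1} + 4^{j+1}.
So the formula holds for j+1, and by strong induction a_k = 3·2^k + 4^k for all k ≥ 0.

a_k = 3·2^k + 4^k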